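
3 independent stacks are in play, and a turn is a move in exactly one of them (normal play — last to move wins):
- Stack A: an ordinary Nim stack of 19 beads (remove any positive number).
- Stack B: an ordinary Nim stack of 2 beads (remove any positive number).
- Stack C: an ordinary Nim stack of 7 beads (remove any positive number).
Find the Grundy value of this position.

Stack A is a plain Nim stack of size 19, so its Grundy value is 19.
Stack B is a plain Nim stack of size 2, so its Grundy value is 2.
Stack C is a plain Nim stack of size 7, so its Grundy value is 7.
By the Sprague-Grundy theorem, the Grundy value of a sum of independent games is the XOR of the component values.
Combined value = 19 ⊕ 2 ⊕ 7 = 22.

22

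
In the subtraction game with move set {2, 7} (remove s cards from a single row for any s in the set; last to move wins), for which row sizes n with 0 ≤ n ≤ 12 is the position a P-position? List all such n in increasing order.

Build the Grundy sequence with g(k) = mex{g(k−s) : s ∈ {2, 7}, s ≤ k}:
k:     0  1  2  3  4  5  6  7  8  9 10 11 12
g(k):  0  0  1  1  0  0  1  1  2  0  0  1  1
The P-positions (g = 0) in 0..12 are 0, 1, 4, 5, 9, 10.

0, 1, 4, 5, 9, 10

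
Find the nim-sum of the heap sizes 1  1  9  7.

In binary:
  0001  (1)
  0001  (1)
  1001  (9)
  0111  (7)
  ----
  1110  (14)

14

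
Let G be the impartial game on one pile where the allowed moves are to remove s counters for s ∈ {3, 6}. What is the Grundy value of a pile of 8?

2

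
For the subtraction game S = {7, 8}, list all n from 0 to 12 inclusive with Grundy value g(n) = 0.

0, 1, 2, 3, 4, 5, 6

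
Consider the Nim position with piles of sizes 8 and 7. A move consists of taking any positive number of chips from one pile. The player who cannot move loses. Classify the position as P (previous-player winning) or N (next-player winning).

Bitwise XOR of the heap sizes:
  1000  (8)
  0111  (7)
  ----
  1111  (15)
The nim-sum is 15 ≠ 0, so this is an N-position: the player to move can win.

N-position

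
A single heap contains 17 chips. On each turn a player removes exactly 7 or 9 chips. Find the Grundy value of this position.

0

Compute g(0), g(1), … for moves {7, 9}:
k:     0  1  2  3  4  5  6  7  8  9 10 11 12 13 14 15 16 17
g(k):  0  0  0  0  0  0  0  1  1  1  1  1  1  1  2  2  0  0
So g(17) = 0.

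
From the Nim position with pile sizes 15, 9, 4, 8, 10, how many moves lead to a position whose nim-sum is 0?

0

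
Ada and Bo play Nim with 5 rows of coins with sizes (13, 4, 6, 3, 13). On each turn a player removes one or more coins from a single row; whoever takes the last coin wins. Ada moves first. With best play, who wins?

Ada wins

Nim-sum: 13 XOR 4 XOR 6 XOR 3 XOR 13 = 1.
The nim-sum is 1 ≠ 0, so this is an N-position: the player to move can win; Ada has a winning move.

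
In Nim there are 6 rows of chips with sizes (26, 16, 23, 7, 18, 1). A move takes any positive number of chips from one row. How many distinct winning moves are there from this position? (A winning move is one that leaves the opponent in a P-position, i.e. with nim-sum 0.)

Nim-sum: 26 XOR 16 XOR 23 XOR 7 XOR 18 XOR 1 = 9.
The overall nim-sum is X = 9. A row of size p has a winning move iff p XOR X < p (reduce it to p XOR X).
  26: 26 XOR 9 = 19 < 26 — winning move (to 19).
  16: 16 XOR 9 = 25 ≥ 16 — no move.
  23: 23 XOR 9 = 30 ≥ 23 — no move.
  7: 7 XOR 9 = 14 ≥ 7 — no move.
  18: 18 XOR 9 = 27 ≥ 18 — no move.
  1: 1 XOR 9 = 8 ≥ 1 — no move.
That gives 1 winning move.

1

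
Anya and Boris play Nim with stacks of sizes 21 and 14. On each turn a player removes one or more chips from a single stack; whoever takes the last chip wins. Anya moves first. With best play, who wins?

Compute the nim-sum pairwise:
21 ⊕ 14 = 27
The nim-sum is 27 ≠ 0, so this is an N-position: the player to move can win; Anya has a winning move.

Anya wins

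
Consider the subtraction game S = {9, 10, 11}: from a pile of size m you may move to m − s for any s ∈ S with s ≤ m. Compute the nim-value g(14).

Grundy values for subtraction set {9, 10, 11}:
k:     0  1  2  3  4  5  6  7  8  9 10 11 12 13 14
g(k):  0  0  0  0  0  0  0  0  0  1  1  1  1  1  1
So g(14) = 1.

1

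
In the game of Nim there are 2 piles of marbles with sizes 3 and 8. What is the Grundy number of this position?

11

Bitwise XOR of the heap sizes:
  0011  (3)
  1000  (8)
  ----
  1011  (11)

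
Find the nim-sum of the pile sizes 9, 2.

11

Nim-sum: 9 XOR 2 = 11.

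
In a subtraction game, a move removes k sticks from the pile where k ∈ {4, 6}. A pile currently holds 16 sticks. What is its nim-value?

1

Build the Grundy sequence with g(k) = mex{g(k−s) : s ∈ {4, 6}, s ≤ k}:
k:     0  1  2  3  4  5  6  7  8  9 10 11 12 13 14 15 16
g(k):  0  0  0  0  1  1  1  1  2  2  0  0  0  0  1  1  1
So g(16) = 1.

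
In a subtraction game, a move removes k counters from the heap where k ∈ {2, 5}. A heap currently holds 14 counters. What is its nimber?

0

Compute g(0), g(1), … for moves {2, 5}:
k:     0  1  2  3  4  5  6  7  8  9 10 11 12 13 14
g(k):  0  0  1  1  0  2  1  0  0  1  1  0  2  1  0
So g(14) = 0.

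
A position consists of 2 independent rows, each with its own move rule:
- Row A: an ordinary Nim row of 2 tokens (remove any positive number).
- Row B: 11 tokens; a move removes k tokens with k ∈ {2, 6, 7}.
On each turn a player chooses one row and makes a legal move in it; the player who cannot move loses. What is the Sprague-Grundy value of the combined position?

3

Row A is a plain Nim row of size 2, so its Grundy value is 2.
Build the Grundy sequence for row B with g(k) = mex{g(k−s) : s ∈ {2, 6, 7}, s ≤ k}:
g(0) = mex{} = 0
g(1) = mex{} = 0
g(2) = mex{0} = 1
g(3) = mex{0} = 1
g(4) = mex{1} = 0
g(5) = mex{1} = 0
g(6) = mex{0} = 1
g(7) = mex{0} = 1
g(8) = mex{0,1} = 2
g(9) = mex{1} = 0
g(10) = mex{0,1,2} = 3
g(11) = mex{0} = 1
So g(11) = 1.
The value of a disjunctive sum is the nim-sum of the parts.
Combined value = 2 XOR 1 = 3.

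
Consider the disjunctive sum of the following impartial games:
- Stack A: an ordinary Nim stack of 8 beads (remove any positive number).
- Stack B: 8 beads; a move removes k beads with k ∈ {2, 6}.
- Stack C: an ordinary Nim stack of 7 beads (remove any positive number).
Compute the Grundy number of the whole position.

15

Stack A is a plain Nim stack of size 8, so its Grundy value is 8.
Build the Grundy sequence for stack B with g(k) = mex{g(k−s) : s ∈ {2, 6}, s ≤ k}:
k:     0  1  2  3  4  5  6  7  8
g(k):  0  0  1  1  0  0  1  1  0
So g(8) = 0.
Stack C is a plain Nim stack of size 7, so its Grundy value is 7.
By the Sprague-Grundy theorem, the Grundy value of a sum of independent games is the XOR of the component values.
Combined value = 8 XOR 0 XOR 7 = 15.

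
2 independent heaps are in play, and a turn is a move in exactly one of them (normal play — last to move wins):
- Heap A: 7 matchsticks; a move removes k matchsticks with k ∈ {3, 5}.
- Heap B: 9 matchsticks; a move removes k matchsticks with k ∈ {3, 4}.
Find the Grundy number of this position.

2

For heap A, compute g(0), g(1), … with moves {3, 5}:
g(0) = mex{} = 0
g(1) = mex{} = 0
g(2) = mex{} = 0
g(3) = mex{0} = 1
g(4) = mex{0} = 1
g(5) = mex{0} = 1
g(6) = mex{0,1} = 2
g(7) = mex{0,1} = 2
So g(7) = 2.
Build the Grundy sequence for heap B with g(k) = mex{g(k−s) : s ∈ {3, 4}, s ≤ k}:
k:     0  1  2  3  4  5  6  7  8  9
g(k):  0  0  0  1  1  1  2  0  0  0
So g(9) = 0.
The value of a disjunctive sum is the nim-sum of the parts.
Combined value = 2 XOR 0 = 2.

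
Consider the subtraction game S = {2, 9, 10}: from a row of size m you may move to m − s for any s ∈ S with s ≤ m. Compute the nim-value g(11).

Build the Grundy sequence with g(k) = mex{g(k−s) : s ∈ {2, 9, 10}, s ≤ k}:
g(0) = mex{} = 0
g(1) = mex{} = 0
g(2) = mex{0} = 1
g(3) = mex{0} = 1
g(4) = mex{1} = 0
g(5) = mex{1} = 0
g(6) = mex{0} = 1
g(7) = mex{0} = 1
g(8) = mex{1} = 0
g(9) = mex{0,1} = 2
g(10) = mex{0} = 1
g(11) = mex{0,1,2} = 3
So g(11) = 3.

3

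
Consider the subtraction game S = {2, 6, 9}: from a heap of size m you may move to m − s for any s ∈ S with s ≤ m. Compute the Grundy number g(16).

Build the Grundy sequence with g(k) = mex{g(k−s) : s ∈ {2, 6, 9}, s ≤ k}:
k:     0  1  2  3  4  5  6  7  8  9 10 11 12 13 14 15 16
g(k):  0  0  1  1  0  0  1  1  0  2  1  3  0  2  1  0  0
So g(16) = 0.

0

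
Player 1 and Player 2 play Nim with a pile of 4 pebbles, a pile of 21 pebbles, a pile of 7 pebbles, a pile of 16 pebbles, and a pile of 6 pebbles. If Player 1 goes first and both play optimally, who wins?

Player 2 wins

Bitwise XOR of the heap sizes:
  00100  (4)
  10101  (21)
  00111  (7)
  10000  (16)
  00110  (6)
  -----
  00000  (0)
The nim-sum is 0, so this is a P-position: the player to move is in a losing position under optimal play; Player 1 is about to move from it and so loses — Player 2 wins.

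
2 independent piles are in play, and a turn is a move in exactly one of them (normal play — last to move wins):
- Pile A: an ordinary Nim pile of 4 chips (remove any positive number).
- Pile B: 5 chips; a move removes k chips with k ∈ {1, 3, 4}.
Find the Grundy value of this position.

7

Pile A is a plain Nim pile of size 4, so its Grundy value is 4.
For pile B, compute g(0), g(1), … with moves {1, 3, 4}:
k:     0  1  2  3  4  5
g(k):  0  1  0  1  2  3
So g(5) = 3.
By the Sprague-Grundy theorem, the Grundy value of a sum of independent games is the XOR of the component values.
Combined value = 4 XOR 3 = 7.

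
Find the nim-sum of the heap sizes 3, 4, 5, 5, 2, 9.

12

Nim-sum: 3 XOR 4 XOR 5 XOR 5 XOR 2 XOR 9 = 12.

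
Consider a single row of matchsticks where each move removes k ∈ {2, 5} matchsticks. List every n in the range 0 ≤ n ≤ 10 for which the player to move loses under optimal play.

Compute g(0), g(1), … for moves {2, 5}:
k:     0  1  2  3  4  5  6  7  8  9 10
g(k):  0  0  1  1  0  2  1  0  0  1  1
The P-positions (g = 0) in 0..10 are 0, 1, 4, 7, 8.

0, 1, 4, 7, 8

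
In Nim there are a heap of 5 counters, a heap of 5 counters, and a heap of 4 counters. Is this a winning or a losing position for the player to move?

Nim-sum: 5 ^ 5 ^ 4 = 4.
The nim-sum is 4 ≠ 0, so this is an N-position: the player to move can win.

Winning position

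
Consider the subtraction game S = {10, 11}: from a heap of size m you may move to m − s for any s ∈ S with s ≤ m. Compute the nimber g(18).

Compute g(0), g(1), … for moves {10, 11}:
k:     0  1  2  3  4  5  6  7  8  9 10 11 12 13 14 15 16 17 18
g(k):  0  0  0  0  0  0  0  0  0  0  1  1  1  1  1  1  1  1  1
So g(18) = 1.

1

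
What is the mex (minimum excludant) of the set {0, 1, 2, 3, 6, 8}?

The values 0, 1, 2, 3 are all present; 4 is the first non-negative integer missing from the set.

4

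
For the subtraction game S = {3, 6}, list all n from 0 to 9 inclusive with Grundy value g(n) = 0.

0, 1, 2, 9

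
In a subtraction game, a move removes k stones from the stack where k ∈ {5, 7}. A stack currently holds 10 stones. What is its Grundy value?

2

Build the Grundy sequence with g(k) = mex{g(k−s) : s ∈ {5, 7}, s ≤ k}:
g(0) = mex{} = 0
g(1) = mex{} = 0
g(2) = mex{} = 0
g(3) = mex{} = 0
g(4) = mex{} = 0
g(5) = mex{0} = 1
g(6) = mex{0} = 1
g(7) = mex{0} = 1
g(8) = mex{0} = 1
g(9) = mex{0} = 1
g(10) = mex{0,1} = 2
So g(10) = 2.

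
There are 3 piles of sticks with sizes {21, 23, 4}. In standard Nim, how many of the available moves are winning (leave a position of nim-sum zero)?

3

Nim-sum: 21 XOR 23 XOR 4 = 6.
The overall nim-sum is X = 6. A pile of size p has a winning move iff p XOR X < p (reduce it to p XOR X).
  21: 21 XOR 6 = 19 < 21 — winning move (to 19).
  23: 23 XOR 6 = 17 < 23 — winning move (to 17).
  4: 4 XOR 6 = 2 < 4 — winning move (to 2).
That gives 3 winning moves.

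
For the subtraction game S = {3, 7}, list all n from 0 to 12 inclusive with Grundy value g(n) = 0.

0, 1, 2, 6, 10, 11, 12

Grundy values for subtraction set {3, 7}:
k:     0  1  2  3  4  5  6  7  8  9 10 11 12
g(k):  0  0  0  1  1  1  0  2  2  1  0  0  0
The P-positions (g = 0) in 0..12 are 0, 1, 2, 6, 10, 11, 12.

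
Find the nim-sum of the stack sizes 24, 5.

29

Compute the nim-sum pairwise:
24 ^ 5 = 29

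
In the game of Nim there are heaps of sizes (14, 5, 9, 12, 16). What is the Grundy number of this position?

30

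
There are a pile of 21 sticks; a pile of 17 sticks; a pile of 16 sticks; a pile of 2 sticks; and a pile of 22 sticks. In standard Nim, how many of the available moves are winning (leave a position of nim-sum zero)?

Bitwise XOR of the heap sizes:
  10101  (21)
  10001  (17)
  10000  (16)
  00010  (2)
  10110  (22)
  -----
  00000  (0)
The nim-sum is already 0, so every move leaves a nonzero nim-sum — there are no winning moves.

0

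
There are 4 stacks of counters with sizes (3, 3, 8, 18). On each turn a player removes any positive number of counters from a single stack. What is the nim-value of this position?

Compute the nim-sum pairwise:
3 XOR 3 = 0
0 XOR 8 = 8
8 XOR 18 = 26

26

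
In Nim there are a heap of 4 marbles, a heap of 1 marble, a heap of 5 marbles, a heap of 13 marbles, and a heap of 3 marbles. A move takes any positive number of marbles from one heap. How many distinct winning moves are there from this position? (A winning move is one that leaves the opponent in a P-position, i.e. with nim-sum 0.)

1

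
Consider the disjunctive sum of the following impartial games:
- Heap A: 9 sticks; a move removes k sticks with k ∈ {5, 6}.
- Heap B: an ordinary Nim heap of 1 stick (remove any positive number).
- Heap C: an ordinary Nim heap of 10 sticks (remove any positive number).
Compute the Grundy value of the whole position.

For heap A, compute g(0), g(1), … with moves {5, 6}:
k:     0  1  2  3  4  5  6  7  8  9
g(k):  0  0  0  0  0  1  1  1  1  1
So g(9) = 1.
Heap B is a plain Nim heap of size 1, so its Grundy value is 1.
Heap C is a plain Nim heap of size 10, so its Grundy value is 10.
The value of a disjunctive sum is the nim-sum of the parts.
Combined value = 1 ⊕ 1 ⊕ 10 = 10.

10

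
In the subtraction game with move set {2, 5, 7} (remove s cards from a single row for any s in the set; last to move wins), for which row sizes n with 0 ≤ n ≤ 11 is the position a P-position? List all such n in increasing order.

0, 1, 4, 10

Compute g(0), g(1), … for moves {2, 5, 7}:
k:     0  1  2  3  4  5  6  7  8  9 10 11
g(k):  0  0  1  1  0  2  1  3  2  2  0  3
The P-positions (g = 0) in 0..11 are 0, 1, 4, 10.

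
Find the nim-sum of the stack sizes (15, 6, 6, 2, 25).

Nim-sum: 15 ^ 6 ^ 6 ^ 2 ^ 25 = 20.

20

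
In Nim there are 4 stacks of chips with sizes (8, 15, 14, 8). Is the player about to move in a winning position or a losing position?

Winning position

In binary:
  1000  (8)
  1111  (15)
  1110  (14)
  1000  (8)
  ----
  0001  (1)
The nim-sum is 1 ≠ 0, so this is an N-position: the player to move can win.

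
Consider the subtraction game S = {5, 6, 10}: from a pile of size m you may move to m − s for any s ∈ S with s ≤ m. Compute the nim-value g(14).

Build the Grundy sequence with g(k) = mex{g(k−s) : s ∈ {5, 6, 10}, s ≤ k}:
g(0) = mex{} = 0
g(1) = mex{} = 0
g(2) = mex{} = 0
g(3) = mex{} = 0
g(4) = mex{} = 0
g(5) = mex{0} = 1
g(6) = mex{0} = 1
g(7) = mex{0} = 1
g(8) = mex{0} = 1
g(9) = mex{0} = 1
g(10) = mex{0,1} = 2
g(11) = mex{0,1} = 2
g(12) = mex{0,1} = 2
g(13) = mex{0,1} = 2
g(14) = mex{0,1} = 2
So g(14) = 2.

2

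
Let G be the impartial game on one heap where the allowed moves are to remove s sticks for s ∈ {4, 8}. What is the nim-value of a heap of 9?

Build the Grundy sequence with g(k) = mex{g(k−s) : s ∈ {4, 8}, s ≤ k}:
g(0) = mex{} = 0
g(1) = mex{} = 0
g(2) = mex{} = 0
g(3) = mex{} = 0
g(4) = mex{0} = 1
g(5) = mex{0} = 1
g(6) = mex{0} = 1
g(7) = mex{0} = 1
g(8) = mex{0,1} = 2
g(9) = mex{0,1} = 2
So g(9) = 2.

2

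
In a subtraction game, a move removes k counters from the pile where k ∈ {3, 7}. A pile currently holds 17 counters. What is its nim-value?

Build the Grundy sequence with g(k) = mex{g(k−s) : s ∈ {3, 7}, s ≤ k}:
k:     0  1  2  3  4  5  6  7  8  9 10 11 12 13 14 15 16 17
g(k):  0  0  0  1  1  1  0  2  2  1  0  0  0  1  1  1  0  2
So g(17) = 2.

2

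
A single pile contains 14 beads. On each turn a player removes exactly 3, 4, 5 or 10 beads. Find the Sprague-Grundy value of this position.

Build the Grundy sequence with g(k) = mex{g(k−s) : s ∈ {3, 4, 5, 10}, s ≤ k}:
k:     0  1  2  3  4  5  6  7  8  9 10 11 12 13 14
g(k):  0  0  0  1  1  1  2  2  0  0  3  1  1  2  2
So g(14) = 2.

2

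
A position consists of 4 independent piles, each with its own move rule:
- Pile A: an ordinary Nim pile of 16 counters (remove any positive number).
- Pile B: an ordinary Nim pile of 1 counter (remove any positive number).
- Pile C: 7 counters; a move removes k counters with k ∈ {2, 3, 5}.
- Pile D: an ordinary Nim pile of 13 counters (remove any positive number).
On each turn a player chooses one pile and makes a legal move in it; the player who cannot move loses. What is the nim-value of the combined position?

Pile A is a plain Nim pile of size 16, so its Grundy value is 16.
Pile B is a plain Nim pile of size 1, so its Grundy value is 1.
Build the Grundy sequence for pile C with g(k) = mex{g(k−s) : s ∈ {2, 3, 5}, s ≤ k}:
k:     0  1  2  3  4  5  6  7
g(k):  0  0  1  1  2  2  3  0
So g(7) = 0.
Pile D is a plain Nim pile of size 13, so its Grundy value is 13.
By the Sprague-Grundy theorem, the Grundy value of a sum of independent games is the XOR of the component values.
Combined value = 16 XOR 1 XOR 0 XOR 13 = 28.

28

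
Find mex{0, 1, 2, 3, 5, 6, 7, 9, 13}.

4

The values 0, 1, 2, 3 are all present; 4 is the first non-negative integer missing from the set.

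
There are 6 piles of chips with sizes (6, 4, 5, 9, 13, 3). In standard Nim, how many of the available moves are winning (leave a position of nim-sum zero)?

In binary:
  0110  (6)
  0100  (4)
  0101  (5)
  1001  (9)
  1101  (13)
  0011  (3)
  ----
  0000  (0)
The nim-sum is already 0, so every move leaves a nonzero nim-sum — there are no winning moves.

0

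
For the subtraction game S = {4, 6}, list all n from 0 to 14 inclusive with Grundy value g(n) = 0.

0, 1, 2, 3, 10, 11, 12, 13

Compute g(0), g(1), … for moves {4, 6}:
g(0) = mex{} = 0
g(1) = mex{} = 0
g(2) = mex{} = 0
g(3) = mex{} = 0
g(4) = mex{0} = 1
g(5) = mex{0} = 1
g(6) = mex{0} = 1
g(7) = mex{0} = 1
g(8) = mex{0,1} = 2
g(9) = mex{0,1} = 2
g(10) = mex{1} = 0
g(11) = mex{1} = 0
g(12) = mex{1,2} = 0
g(13) = mex{1,2} = 0
g(14) = mex{0,2} = 1
The P-positions (g = 0) in 0..14 are 0, 1, 2, 3, 10, 11, 12, 13.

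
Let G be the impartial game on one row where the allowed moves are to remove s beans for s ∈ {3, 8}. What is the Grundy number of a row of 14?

1

Compute g(0), g(1), … for moves {3, 8}:
k:     0  1  2  3  4  5  6  7  8  9 10 11 12 13 14
g(k):  0  0  0  1  1  1  0  0  2  1  1  0  0  0  1
So g(14) = 1.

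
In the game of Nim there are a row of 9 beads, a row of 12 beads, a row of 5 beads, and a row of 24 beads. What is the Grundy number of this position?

Nim-sum: 9 ⊕ 12 ⊕ 5 ⊕ 24 = 24.

24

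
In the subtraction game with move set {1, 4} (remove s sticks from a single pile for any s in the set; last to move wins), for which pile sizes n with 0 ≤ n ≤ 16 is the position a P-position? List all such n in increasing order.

0, 2, 5, 7, 10, 12, 15

Grundy values for subtraction set {1, 4}:
k:     0  1  2  3  4  5  6  7  8  9 10 11 12 13 14 15 16
g(k):  0  1  0  1  2  0  1  0  1  2  0  1  0  1  2  0  1
The P-positions (g = 0) in 0..16 are 0, 2, 5, 7, 10, 12, 15.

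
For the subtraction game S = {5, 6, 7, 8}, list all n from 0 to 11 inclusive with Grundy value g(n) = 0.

0, 1, 2, 3, 4

Grundy values for subtraction set {5, 6, 7, 8}:
k:     0  1  2  3  4  5  6  7  8  9 10 11
g(k):  0  0  0  0  0  1  1  1  1  1  2  2
The P-positions (g = 0) in 0..11 are 0, 1, 2, 3, 4.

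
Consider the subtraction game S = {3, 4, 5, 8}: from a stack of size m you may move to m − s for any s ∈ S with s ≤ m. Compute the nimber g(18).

Build the Grundy sequence with g(k) = mex{g(k−s) : s ∈ {3, 4, 5, 8}, s ≤ k}:
k:     0  1  2  3  4  5  6  7  8  9 10 11 12 13 14 15 16 17 18
g(k):  0  0  0  1  1  1  2  2  2  3  3  0  0  0  1  1  1  2  2
So g(18) = 2.

2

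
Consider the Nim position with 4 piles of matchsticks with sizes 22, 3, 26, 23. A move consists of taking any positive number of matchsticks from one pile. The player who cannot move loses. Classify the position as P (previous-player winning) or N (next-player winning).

Write each in binary and XOR column by column:
  10110  (22)
  00011  (3)
  11010  (26)
  10111  (23)
  -----
  11000  (24)
The nim-sum is 24 ≠ 0, so this is an N-position: the player to move can win.

N-position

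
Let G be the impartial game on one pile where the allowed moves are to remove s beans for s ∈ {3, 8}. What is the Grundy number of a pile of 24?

Build the Grundy sequence with g(k) = mex{g(k−s) : s ∈ {3, 8}, s ≤ k}:
k:     0  1  2  3  4  5  6  7  8  9 10 11 12 13 14 15 16 17 18 19 20 21 22 23 24
g(k):  0  0  0  1  1  1  0  0  2  1  1  0  0  0  1  1  1  0  0  2  1  1  0  0  0
So g(24) = 0.

0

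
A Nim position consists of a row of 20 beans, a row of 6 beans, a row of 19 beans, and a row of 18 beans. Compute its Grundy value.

19

Compute the nim-sum pairwise:
20 XOR 6 = 18
18 XOR 19 = 1
1 XOR 18 = 19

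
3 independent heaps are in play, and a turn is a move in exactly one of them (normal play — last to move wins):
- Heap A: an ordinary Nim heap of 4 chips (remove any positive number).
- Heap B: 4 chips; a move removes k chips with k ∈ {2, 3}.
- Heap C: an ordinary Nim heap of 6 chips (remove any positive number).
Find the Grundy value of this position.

0

Heap A is a plain Nim heap of size 4, so its Grundy value is 4.
Build the Grundy sequence for heap B with g(k) = mex{g(k−s) : s ∈ {2, 3}, s ≤ k}:
k:     0  1  2  3  4
g(k):  0  0  1  1  2
So g(4) = 2.
Heap C is a plain Nim heap of size 6, so its Grundy value is 6.
By the Sprague-Grundy theorem, the Grundy value of a sum of independent games is the XOR of the component values.
Combined value = 4 ⊕ 2 ⊕ 6 = 0.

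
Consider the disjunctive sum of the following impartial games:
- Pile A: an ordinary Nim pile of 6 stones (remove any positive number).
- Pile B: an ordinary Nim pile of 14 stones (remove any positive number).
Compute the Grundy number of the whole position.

8

Pile A is a plain Nim pile of size 6, so its Grundy value is 6.
Pile B is a plain Nim pile of size 14, so its Grundy value is 14.
By the Sprague-Grundy theorem, the Grundy value of a sum of independent games is the XOR of the component values.
Combined value = 6 XOR 14 = 8.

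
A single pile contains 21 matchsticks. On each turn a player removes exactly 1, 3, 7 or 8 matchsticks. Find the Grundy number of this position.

0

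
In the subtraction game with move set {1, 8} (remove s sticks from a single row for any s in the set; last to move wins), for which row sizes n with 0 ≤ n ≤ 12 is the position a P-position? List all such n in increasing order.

Compute g(0), g(1), … for moves {1, 8}:
g(0) = mex{} = 0
g(1) = mex{0} = 1
g(2) = mex{1} = 0
g(3) = mex{0} = 1
g(4) = mex{1} = 0
g(5) = mex{0} = 1
g(6) = mex{1} = 0
g(7) = mex{0} = 1
g(8) = mex{0,1} = 2
g(9) = mex{1,2} = 0
g(10) = mex{0} = 1
g(11) = mex{1} = 0
g(12) = mex{0} = 1
The P-positions (g = 0) in 0..12 are 0, 2, 4, 6, 9, 11.

0, 2, 4, 6, 9, 11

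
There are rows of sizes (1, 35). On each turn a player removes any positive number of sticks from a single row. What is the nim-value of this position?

34

Compute the nim-sum pairwise:
1 XOR 35 = 34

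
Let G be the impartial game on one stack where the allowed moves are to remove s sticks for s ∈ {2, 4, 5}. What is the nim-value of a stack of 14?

Grundy values for subtraction set {2, 4, 5}:
g(0) = mex{} = 0
g(1) = mex{} = 0
g(2) = mex{0} = 1
g(3) = mex{0} = 1
g(4) = mex{0,1} = 2
g(5) = mex{0,1} = 2
g(6) = mex{0,1,2} = 3
g(7) = mex{1,2} = 0
g(8) = mex{1,2,3} = 0
g(9) = mex{0,2} = 1
g(10) = mex{0,2,3} = 1
g(11) = mex{0,1,3} = 2
g(12) = mex{0,1} = 2
g(13) = mex{0,1,2} = 3
g(14) = mex{1,2} = 0
So g(14) = 0.

0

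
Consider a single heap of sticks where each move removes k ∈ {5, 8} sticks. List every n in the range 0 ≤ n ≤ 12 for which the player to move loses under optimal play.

Grundy values for subtraction set {5, 8}:
g(0) = mex{} = 0
g(1) = mex{} = 0
g(2) = mex{} = 0
g(3) = mex{} = 0
g(4) = mex{} = 0
g(5) = mex{0} = 1
g(6) = mex{0} = 1
g(7) = mex{0} = 1
g(8) = mex{0} = 1
g(9) = mex{0} = 1
g(10) = mex{0,1} = 2
g(11) = mex{0,1} = 2
g(12) = mex{0,1} = 2
The P-positions (g = 0) in 0..12 are 0, 1, 2, 3, 4.

0, 1, 2, 3, 4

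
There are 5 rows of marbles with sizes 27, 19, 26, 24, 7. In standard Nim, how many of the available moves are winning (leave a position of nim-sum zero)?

Compute the nim-sum pairwise:
27 ⊕ 19 = 8
8 ⊕ 26 = 18
18 ⊕ 24 = 10
10 ⊕ 7 = 13
The overall nim-sum is X = 13. A row of size p has a winning move iff p XOR X < p (reduce it to p XOR X).
  27: 27 XOR 13 = 22 < 27 — winning move (to 22).
  19: 19 XOR 13 = 30 ≥ 19 — no move.
  26: 26 XOR 13 = 23 < 26 — winning move (to 23).
  24: 24 XOR 13 = 21 < 24 — winning move (to 21).
  7: 7 XOR 13 = 10 ≥ 7 — no move.
That gives 3 winning moves.

3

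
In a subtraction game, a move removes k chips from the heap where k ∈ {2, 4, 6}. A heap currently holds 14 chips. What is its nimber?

Build the Grundy sequence with g(k) = mex{g(k−s) : s ∈ {2, 4, 6}, s ≤ k}:
k:     0  1  2  3  4  5  6  7  8  9 10 11 12 13 14
g(k):  0  0  1  1  2  2  3  3  0  0  1  1  2  2  3
So g(14) = 3.

3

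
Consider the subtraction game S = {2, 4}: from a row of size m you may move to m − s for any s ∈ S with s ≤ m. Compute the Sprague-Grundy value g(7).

Grundy values for subtraction set {2, 4}:
k:     0  1  2  3  4  5  6  7
g(k):  0  0  1  1  2  2  0  0
So g(7) = 0.

0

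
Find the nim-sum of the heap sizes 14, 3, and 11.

Compute the nim-sum pairwise:
14 ⊕ 3 = 13
13 ⊕ 11 = 6

6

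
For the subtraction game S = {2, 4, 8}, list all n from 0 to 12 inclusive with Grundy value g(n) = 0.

Compute g(0), g(1), … for moves {2, 4, 8}:
g(0) = mex{} = 0
g(1) = mex{} = 0
g(2) = mex{0} = 1
g(3) = mex{0} = 1
g(4) = mex{0,1} = 2
g(5) = mex{0,1} = 2
g(6) = mex{1,2} = 0
g(7) = mex{1,2} = 0
g(8) = mex{0,2} = 1
g(9) = mex{0,2} = 1
g(10) = mex{0,1} = 2
g(11) = mex{0,1} = 2
g(12) = mex{1,2} = 0
The P-positions (g = 0) in 0..12 are 0, 1, 6, 7, 12.

0, 1, 6, 7, 12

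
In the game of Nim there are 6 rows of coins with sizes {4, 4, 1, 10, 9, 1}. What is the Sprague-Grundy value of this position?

3

Nim-sum: 4 ^ 4 ^ 1 ^ 10 ^ 9 ^ 1 = 3.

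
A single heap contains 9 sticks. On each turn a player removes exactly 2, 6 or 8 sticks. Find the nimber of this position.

Grundy values for subtraction set {2, 6, 8}:
k:     0  1  2  3  4  5  6  7  8  9
g(k):  0  0  1  1  0  0  1  1  2  2
So g(9) = 2.

2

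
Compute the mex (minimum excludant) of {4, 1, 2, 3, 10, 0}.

5

The values 0, 1, 2, 3, 4 are all present; 5 is the first non-negative integer missing from the set.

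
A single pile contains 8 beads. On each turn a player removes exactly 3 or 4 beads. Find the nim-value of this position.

0

Compute g(0), g(1), … for moves {3, 4}:
k:     0  1  2  3  4  5  6  7  8
g(k):  0  0  0  1  1  1  2  0  0
So g(8) = 0.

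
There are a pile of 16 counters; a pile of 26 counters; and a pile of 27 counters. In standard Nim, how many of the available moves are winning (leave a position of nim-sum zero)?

3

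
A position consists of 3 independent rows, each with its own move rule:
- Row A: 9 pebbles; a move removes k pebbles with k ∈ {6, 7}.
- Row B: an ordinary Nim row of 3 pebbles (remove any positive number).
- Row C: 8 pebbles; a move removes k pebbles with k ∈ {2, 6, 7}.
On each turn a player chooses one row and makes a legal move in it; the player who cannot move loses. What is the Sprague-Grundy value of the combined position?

0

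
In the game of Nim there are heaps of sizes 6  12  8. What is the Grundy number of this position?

Compute the nim-sum pairwise:
6 ^ 12 = 10
10 ^ 8 = 2

2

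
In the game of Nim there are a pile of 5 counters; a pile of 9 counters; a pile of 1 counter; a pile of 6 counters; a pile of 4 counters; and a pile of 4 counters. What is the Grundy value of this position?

11

Nim-sum: 5 ^ 9 ^ 1 ^ 6 ^ 4 ^ 4 = 11.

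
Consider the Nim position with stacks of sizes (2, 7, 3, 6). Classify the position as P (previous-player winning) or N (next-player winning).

P-position

Compute the nim-sum pairwise:
2 ⊕ 7 = 5
5 ⊕ 3 = 6
6 ⊕ 6 = 0
The nim-sum is 0, so this is a P-position: the player to move is in a losing position under optimal play.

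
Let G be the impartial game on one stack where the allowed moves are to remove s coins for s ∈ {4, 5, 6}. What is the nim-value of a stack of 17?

Build the Grundy sequence with g(k) = mex{g(k−s) : s ∈ {4, 5, 6}, s ≤ k}:
k:     0  1  2  3  4  5  6  7  8  9 10 11 12 13 14 15 16 17
g(k):  0  0  0  0  1  1  1  1  2  2  0  0  0  0  1  1  1  1
So g(17) = 1.

1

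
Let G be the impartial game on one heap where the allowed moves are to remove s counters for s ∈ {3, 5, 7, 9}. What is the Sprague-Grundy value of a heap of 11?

Grundy values for subtraction set {3, 5, 7, 9}:
g(0) = mex{} = 0
g(1) = mex{} = 0
g(2) = mex{} = 0
g(3) = mex{0} = 1
g(4) = mex{0} = 1
g(5) = mex{0} = 1
g(6) = mex{0,1} = 2
g(7) = mex{0,1} = 2
g(8) = mex{0,1} = 2
g(9) = mex{0,1,2} = 3
g(10) = mex{0,1,2} = 3
g(11) = mex{0,1,2} = 3
So g(11) = 3.

3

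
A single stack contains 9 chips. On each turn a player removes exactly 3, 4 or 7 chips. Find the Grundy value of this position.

Grundy values for subtraction set {3, 4, 7}:
k:     0  1  2  3  4  5  6  7  8  9
g(k):  0  0  0  1  1  1  2  2  2  3
So g(9) = 3.

3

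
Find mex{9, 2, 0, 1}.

The values 0, 1, 2 are all present; 3 is the first non-negative integer missing from the set.

3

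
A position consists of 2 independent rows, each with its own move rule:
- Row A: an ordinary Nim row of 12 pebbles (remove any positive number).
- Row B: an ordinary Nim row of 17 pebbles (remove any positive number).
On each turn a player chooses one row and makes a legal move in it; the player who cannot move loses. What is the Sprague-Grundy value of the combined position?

Row A is a plain Nim row of size 12, so its Grundy value is 12.
Row B is a plain Nim row of size 17, so its Grundy value is 17.
The value of a disjunctive sum is the nim-sum of the parts.
Combined value = 12 XOR 17 = 29.

29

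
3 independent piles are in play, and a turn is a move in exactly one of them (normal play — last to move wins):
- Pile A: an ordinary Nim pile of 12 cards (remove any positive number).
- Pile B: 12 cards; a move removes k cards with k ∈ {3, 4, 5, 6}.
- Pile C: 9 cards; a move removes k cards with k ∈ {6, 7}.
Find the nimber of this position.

12

Pile A is a plain Nim pile of size 12, so its Grundy value is 12.
Build the Grundy sequence for pile B with g(k) = mex{g(k−s) : s ∈ {3, 4, 5, 6}, s ≤ k}:
k:     0  1  2  3  4  5  6  7  8  9 10 11 12
g(k):  0  0  0  1  1  1  2  2  2  0  0  0  1
So g(12) = 1.
Grundy values for pile C (subtraction set {6, 7}):
g(0) = mex{} = 0
g(1) = mex{} = 0
g(2) = mex{} = 0
g(3) = mex{} = 0
g(4) = mex{} = 0
g(5) = mex{} = 0
g(6) = mex{0} = 1
g(7) = mex{0} = 1
g(8) = mex{0} = 1
g(9) = mex{0} = 1
So g(9) = 1.
By the Sprague-Grundy theorem, the Grundy value of a sum of independent games is the XOR of the component values.
Combined value = 12 XOR 1 XOR 1 = 12.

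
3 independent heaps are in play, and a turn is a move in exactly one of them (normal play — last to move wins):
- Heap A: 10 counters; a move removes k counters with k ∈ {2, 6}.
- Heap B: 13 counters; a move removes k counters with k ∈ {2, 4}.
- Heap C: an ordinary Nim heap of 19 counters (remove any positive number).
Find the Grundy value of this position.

18

Grundy values for heap A (subtraction set {2, 6}):
g(0) = mex{} = 0
g(1) = mex{} = 0
g(2) = mex{0} = 1
g(3) = mex{0} = 1
g(4) = mex{1} = 0
g(5) = mex{1} = 0
g(6) = mex{0} = 1
g(7) = mex{0} = 1
g(8) = mex{1} = 0
g(9) = mex{1} = 0
g(10) = mex{0} = 1
So g(10) = 1.
Build the Grundy sequence for heap B with g(k) = mex{g(k−s) : s ∈ {2, 4}, s ≤ k}:
g(0) = mex{} = 0
g(1) = mex{} = 0
g(2) = mex{0} = 1
g(3) = mex{0} = 1
g(4) = mex{0,1} = 2
g(5) = mex{0,1} = 2
g(6) = mex{1,2} = 0
g(7) = mex{1,2} = 0
g(8) = mex{0,2} = 1
g(9) = mex{0,2} = 1
g(10) = mex{0,1} = 2
g(11) = mex{0,1} = 2
g(12) = mex{1,2} = 0
g(13) = mex{1,2} = 0
So g(13) = 0.
Heap C is a plain Nim heap of size 19, so its Grundy value is 19.
By the Sprague-Grundy theorem, the Grundy value of a sum of independent games is the XOR of the component values.
Combined value = 1 XOR 0 XOR 19 = 18.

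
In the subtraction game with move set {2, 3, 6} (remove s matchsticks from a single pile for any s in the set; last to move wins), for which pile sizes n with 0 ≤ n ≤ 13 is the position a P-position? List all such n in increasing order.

Build the Grundy sequence with g(k) = mex{g(k−s) : s ∈ {2, 3, 6}, s ≤ k}:
g(0) = mex{} = 0
g(1) = mex{} = 0
g(2) = mex{0} = 1
g(3) = mex{0} = 1
g(4) = mex{0,1} = 2
g(5) = mex{1} = 0
g(6) = mex{0,1,2} = 3
g(7) = mex{0,2} = 1
g(8) = mex{0,1,3} = 2
g(9) = mex{1,3} = 0
g(10) = mex{1,2} = 0
g(11) = mex{0,2} = 1
g(12) = mex{0,3} = 1
g(13) = mex{0,1} = 2
The P-positions (g = 0) in 0..13 are 0, 1, 5, 9, 10.

0, 1, 5, 9, 10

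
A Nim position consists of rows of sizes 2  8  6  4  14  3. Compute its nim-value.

5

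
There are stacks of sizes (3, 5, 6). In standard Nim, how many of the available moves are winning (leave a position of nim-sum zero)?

Compute the nim-sum pairwise:
3 ^ 5 = 6
6 ^ 6 = 0
The nim-sum is already 0, so every move leaves a nonzero nim-sum — there are no winning moves.

0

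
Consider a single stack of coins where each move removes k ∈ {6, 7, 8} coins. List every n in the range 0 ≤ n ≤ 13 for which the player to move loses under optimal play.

Build the Grundy sequence with g(k) = mex{g(k−s) : s ∈ {6, 7, 8}, s ≤ k}:
g(0) = mex{} = 0
g(1) = mex{} = 0
g(2) = mex{} = 0
g(3) = mex{} = 0
g(4) = mex{} = 0
g(5) = mex{} = 0
g(6) = mex{0} = 1
g(7) = mex{0} = 1
g(8) = mex{0} = 1
g(9) = mex{0} = 1
g(10) = mex{0} = 1
g(11) = mex{0} = 1
g(12) = mex{0,1} = 2
g(13) = mex{0,1} = 2
The P-positions (g = 0) in 0..13 are 0, 1, 2, 3, 4, 5.

0, 1, 2, 3, 4, 5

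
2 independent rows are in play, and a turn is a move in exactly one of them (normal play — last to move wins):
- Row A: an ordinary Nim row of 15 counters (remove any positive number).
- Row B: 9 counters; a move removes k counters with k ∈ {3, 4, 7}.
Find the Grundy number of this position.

12

Row A is a plain Nim row of size 15, so its Grundy value is 15.
Grundy values for row B (subtraction set {3, 4, 7}):
k:     0  1  2  3  4  5  6  7  8  9
g(k):  0  0  0  1  1  1  2  2  2  3
So g(9) = 3.
The value of a disjunctive sum is the nim-sum of the parts.
Combined value = 15 ⊕ 3 = 12.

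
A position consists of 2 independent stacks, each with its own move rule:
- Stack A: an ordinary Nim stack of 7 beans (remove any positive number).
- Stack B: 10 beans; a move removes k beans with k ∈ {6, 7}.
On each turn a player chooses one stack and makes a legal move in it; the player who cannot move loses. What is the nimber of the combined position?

6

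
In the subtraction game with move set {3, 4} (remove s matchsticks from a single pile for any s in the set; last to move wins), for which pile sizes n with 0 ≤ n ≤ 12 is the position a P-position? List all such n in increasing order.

0, 1, 2, 7, 8, 9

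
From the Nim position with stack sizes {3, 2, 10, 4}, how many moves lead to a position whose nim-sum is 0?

1

In binary:
  0011  (3)
  0010  (2)
  1010  (10)
  0100  (4)
  ----
  1111  (15)
The overall nim-sum is X = 15. A stack of size p has a winning move iff p XOR X < p (reduce it to p XOR X).
  3: 3 XOR 15 = 12 ≥ 3 — no move.
  2: 2 XOR 15 = 13 ≥ 2 — no move.
  10: 10 XOR 15 = 5 < 10 — winning move (to 5).
  4: 4 XOR 15 = 11 ≥ 4 — no move.
That gives 1 winning move.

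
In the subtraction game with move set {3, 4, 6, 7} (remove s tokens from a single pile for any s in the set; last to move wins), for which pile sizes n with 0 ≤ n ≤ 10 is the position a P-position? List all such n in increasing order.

0, 1, 2, 10

Build the Grundy sequence with g(k) = mex{g(k−s) : s ∈ {3, 4, 6, 7}, s ≤ k}:
k:     0  1  2  3  4  5  6  7  8  9 10
g(k):  0  0  0  1  1  1  2  2  2  3  0
The P-positions (g = 0) in 0..10 are 0, 1, 2, 10.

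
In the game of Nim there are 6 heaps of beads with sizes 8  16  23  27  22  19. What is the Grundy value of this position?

Compute the nim-sum pairwise:
8 XOR 16 = 24
24 XOR 23 = 15
15 XOR 27 = 20
20 XOR 22 = 2
2 XOR 19 = 17

17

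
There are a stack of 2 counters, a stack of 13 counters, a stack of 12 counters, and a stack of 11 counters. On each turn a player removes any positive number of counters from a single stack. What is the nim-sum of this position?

Compute the nim-sum pairwise:
2 XOR 13 = 15
15 XOR 12 = 3
3 XOR 11 = 8

8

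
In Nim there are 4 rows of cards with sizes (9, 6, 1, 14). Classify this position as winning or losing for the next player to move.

Losing position

In binary:
  1001  (9)
  0110  (6)
  0001  (1)
  1110  (14)
  ----
  0000  (0)
The nim-sum is 0, so this is a P-position: the player to move is in a losing position under optimal play.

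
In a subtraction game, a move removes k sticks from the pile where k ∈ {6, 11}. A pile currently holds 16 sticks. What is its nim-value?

2

Grundy values for subtraction set {6, 11}:
k:     0  1  2  3  4  5  6  7  8  9 10 11 12 13 14 15 16
g(k):  0  0  0  0  0  0  1  1  1  1  1  1  2  2  2  2  2
So g(16) = 2.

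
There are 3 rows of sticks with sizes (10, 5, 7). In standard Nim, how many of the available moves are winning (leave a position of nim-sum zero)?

1

In binary:
  1010  (10)
  0101  (5)
  0111  (7)
  ----
  1000  (8)
The overall nim-sum is X = 8. A row of size p has a winning move iff p XOR X < p (reduce it to p XOR X).
  10: 10 XOR 8 = 2 < 10 — winning move (to 2).
  5: 5 XOR 8 = 13 ≥ 5 — no move.
  7: 7 XOR 8 = 15 ≥ 7 — no move.
That gives 1 winning move.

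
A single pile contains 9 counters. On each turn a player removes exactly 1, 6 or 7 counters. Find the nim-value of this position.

3

Build the Grundy sequence with g(k) = mex{g(k−s) : s ∈ {1, 6, 7}, s ≤ k}:
k:     0  1  2  3  4  5  6  7  8  9
g(k):  0  1  0  1  0  1  2  3  2  3
So g(9) = 3.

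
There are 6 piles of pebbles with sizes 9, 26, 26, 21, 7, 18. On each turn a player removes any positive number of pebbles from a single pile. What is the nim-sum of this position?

Bitwise XOR of the heap sizes:
  01001  (9)
  11010  (26)
  11010  (26)
  10101  (21)
  00111  (7)
  10010  (18)
  -----
  01001  (9)

9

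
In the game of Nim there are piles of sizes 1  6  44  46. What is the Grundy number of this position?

Compute the nim-sum pairwise:
1 XOR 6 = 7
7 XOR 44 = 43
43 XOR 46 = 5

5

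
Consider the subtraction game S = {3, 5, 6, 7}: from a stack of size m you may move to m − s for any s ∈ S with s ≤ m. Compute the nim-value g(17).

2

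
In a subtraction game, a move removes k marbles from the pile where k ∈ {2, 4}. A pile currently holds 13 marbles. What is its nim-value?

Build the Grundy sequence with g(k) = mex{g(k−s) : s ∈ {2, 4}, s ≤ k}:
k:     0  1  2  3  4  5  6  7  8  9 10 11 12 13
g(k):  0  0  1  1  2  2  0  0  1  1  2  2  0  0
So g(13) = 0.

0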